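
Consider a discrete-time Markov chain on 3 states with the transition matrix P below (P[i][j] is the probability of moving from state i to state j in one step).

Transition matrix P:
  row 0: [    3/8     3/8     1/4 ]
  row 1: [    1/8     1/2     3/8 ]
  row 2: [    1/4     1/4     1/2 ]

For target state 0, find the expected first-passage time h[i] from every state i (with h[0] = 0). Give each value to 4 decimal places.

h = [0.0000, 5.6000, 4.8000]

First-step conditioning: h[0] = 0; for i ≠ 0, h[i] = 1 + Σ_k P[i][k]·h[k].
  h[1] = 1 + 1/2·h[1] + 3/8·h[2]
  h[2] = 1 + 1/4·h[1] + 1/2·h[2]
Solving the 2×2 linear system over states ≠ 0 gives exactly h = [0, 28/5, 24/5] (h[0] = 0 is the target).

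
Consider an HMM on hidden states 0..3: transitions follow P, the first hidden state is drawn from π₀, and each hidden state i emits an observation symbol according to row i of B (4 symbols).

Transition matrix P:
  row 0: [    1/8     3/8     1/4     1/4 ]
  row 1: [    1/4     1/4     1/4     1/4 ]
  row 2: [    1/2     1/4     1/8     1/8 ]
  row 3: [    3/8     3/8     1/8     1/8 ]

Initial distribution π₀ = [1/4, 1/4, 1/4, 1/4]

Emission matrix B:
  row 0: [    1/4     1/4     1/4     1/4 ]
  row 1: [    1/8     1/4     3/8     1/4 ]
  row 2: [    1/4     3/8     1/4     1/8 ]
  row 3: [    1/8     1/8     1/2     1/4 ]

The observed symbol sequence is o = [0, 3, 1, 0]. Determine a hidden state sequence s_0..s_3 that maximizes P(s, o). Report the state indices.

t=0: δ = [6.250e-02, 3.125e-02, 6.250e-02, 3.125e-02]  (obs o_0=0)
t=1: δ = [7.812e-03, 5.859e-03, 1.953e-03, 3.906e-03]  ψ = [2, 0, 0, 0]  (obs o_1=3)
t=2: δ = [3.662e-04, 7.324e-04, 7.324e-04, 2.441e-04]  ψ = [1, 0, 0, 0]  (obs o_2=1)
t=3: δ = [9.155e-05, 2.289e-05, 4.578e-05, 2.289e-05]  ψ = [2, 1, 1, 1]  (obs o_3=0)
backtrack: best end state = 0; path = [2, 0, 2, 0]

path = [2, 0, 2, 0]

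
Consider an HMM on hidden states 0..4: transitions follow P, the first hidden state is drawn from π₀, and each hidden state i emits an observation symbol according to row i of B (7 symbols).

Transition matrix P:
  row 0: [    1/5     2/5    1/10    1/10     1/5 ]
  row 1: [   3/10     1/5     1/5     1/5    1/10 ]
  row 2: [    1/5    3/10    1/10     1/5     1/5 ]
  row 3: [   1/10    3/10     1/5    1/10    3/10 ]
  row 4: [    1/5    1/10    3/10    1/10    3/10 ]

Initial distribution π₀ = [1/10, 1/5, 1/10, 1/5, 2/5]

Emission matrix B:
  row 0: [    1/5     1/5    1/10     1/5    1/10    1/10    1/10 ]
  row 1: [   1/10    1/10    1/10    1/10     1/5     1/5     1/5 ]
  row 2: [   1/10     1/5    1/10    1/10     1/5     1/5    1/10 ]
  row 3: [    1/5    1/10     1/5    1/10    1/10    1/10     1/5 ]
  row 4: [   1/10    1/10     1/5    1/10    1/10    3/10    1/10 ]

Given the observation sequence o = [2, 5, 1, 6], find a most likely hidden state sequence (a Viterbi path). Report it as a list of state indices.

path = [4, 4, 2, 1]

t=0: δ = [1.000e-02, 2.000e-02, 1.000e-02, 4.000e-02, 8.000e-02]  (obs o_0=2)
t=1: δ = [1.600e-03, 2.400e-03, 4.800e-03, 8.000e-04, 7.200e-03]  ψ = [4, 3, 4, 4, 4]  (obs o_1=5)
t=2: δ = [2.880e-04, 1.440e-04, 4.320e-04, 9.600e-05, 2.160e-04]  ψ = [4, 2, 4, 2, 4]  (obs o_2=1)
t=3: δ = [8.640e-06, 2.592e-05, 6.480e-06, 1.728e-05, 8.640e-06]  ψ = [2, 2, 4, 2, 2]  (obs o_3=6)
backtrack: best end state = 1; path = [4, 4, 2, 1]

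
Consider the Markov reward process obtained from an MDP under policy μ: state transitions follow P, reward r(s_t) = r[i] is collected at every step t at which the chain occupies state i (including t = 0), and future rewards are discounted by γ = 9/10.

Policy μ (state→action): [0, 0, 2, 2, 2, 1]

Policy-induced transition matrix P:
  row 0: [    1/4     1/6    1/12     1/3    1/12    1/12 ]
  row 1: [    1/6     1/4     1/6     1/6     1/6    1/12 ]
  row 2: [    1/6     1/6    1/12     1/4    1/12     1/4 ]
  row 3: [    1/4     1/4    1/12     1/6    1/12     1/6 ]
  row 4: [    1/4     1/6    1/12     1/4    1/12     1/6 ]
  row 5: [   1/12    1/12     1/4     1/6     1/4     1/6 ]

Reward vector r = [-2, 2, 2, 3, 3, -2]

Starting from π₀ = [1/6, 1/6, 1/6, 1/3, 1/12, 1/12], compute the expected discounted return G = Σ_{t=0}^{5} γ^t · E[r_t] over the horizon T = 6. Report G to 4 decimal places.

t=0: π = [0.1667, 0.1667, 0.1667, 0.3333, 0.0833, 0.0833], E[r] = 1.4167, γ^t·E[r] = 1.416667, running G = 1.416667
t=1: π = [0.2083, 0.2014, 0.1111, 0.2153, 0.1111, 0.1528], E[r] = 0.8819, γ^t·E[r] = 0.793750, running G = 2.210417
t=2: π = [0.1985, 0.1887, 0.1256, 0.2199, 0.1256, 0.1418], E[r] = 0.9844, γ^t·E[r] = 0.797344, running G = 3.007760
t=3: π = [0.2002, 0.1889, 0.1227, 0.2207, 0.1227, 0.1449], E[r] = 0.9632, γ^t·E[r] = 0.702141, running G = 3.709901
t=4: π = [0.1999, 0.1887, 0.1232, 0.2205, 0.1232, 0.1445], E[r] = 0.9663, γ^t·E[r] = 0.633970, running G = 4.343871
t=5: π = [0.1999, 0.1887, 0.1231, 0.2205, 0.1231, 0.1446], E[r] = 0.9657, γ^t·E[r] = 0.570265, running G = 4.914136

G = 4.9141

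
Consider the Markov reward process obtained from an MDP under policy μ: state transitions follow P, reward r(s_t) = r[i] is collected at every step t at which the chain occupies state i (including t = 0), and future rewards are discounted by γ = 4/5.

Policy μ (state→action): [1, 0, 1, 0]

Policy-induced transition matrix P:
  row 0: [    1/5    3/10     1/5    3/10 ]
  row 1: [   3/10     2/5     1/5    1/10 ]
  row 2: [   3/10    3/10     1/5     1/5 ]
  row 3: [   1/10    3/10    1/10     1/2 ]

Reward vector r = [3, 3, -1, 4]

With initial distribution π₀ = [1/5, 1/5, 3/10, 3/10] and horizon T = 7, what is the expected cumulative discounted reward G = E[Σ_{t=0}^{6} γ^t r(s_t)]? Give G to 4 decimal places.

t=0: π = [0.2000, 0.2000, 0.3000, 0.3000], E[r] = 2.1000, γ^t·E[r] = 2.100000, running G = 2.100000
t=1: π = [0.2200, 0.3200, 0.1700, 0.2900], E[r] = 2.6100, γ^t·E[r] = 2.088000, running G = 4.188000
t=2: π = [0.2200, 0.3320, 0.1710, 0.2770], E[r] = 2.5930, γ^t·E[r] = 1.659520, running G = 5.847520
t=3: π = [0.2226, 0.3332, 0.1723, 0.2719], E[r] = 2.5827, γ^t·E[r] = 1.322342, running G = 7.169862
t=4: π = [0.2234, 0.3333, 0.1728, 0.2705], E[r] = 2.5793, γ^t·E[r] = 1.056469, running G = 8.226331
t=5: π = [0.2236, 0.3333, 0.1729, 0.2702], E[r] = 2.5784, γ^t·E[r] = 0.844877, running G = 9.071209
t=6: π = [0.2236, 0.3333, 0.1730, 0.2701], E[r] = 2.5781, γ^t·E[r] = 0.675842, running G = 9.747051

G = 9.7471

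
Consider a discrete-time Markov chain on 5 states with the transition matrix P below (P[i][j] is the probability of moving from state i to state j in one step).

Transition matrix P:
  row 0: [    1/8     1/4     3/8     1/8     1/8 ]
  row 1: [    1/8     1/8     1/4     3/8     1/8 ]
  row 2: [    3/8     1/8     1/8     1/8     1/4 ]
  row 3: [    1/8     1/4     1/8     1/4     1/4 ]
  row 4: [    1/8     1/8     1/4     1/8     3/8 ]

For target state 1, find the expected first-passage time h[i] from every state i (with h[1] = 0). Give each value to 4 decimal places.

First-step conditioning: h[1] = 0; for i ≠ 1, h[i] = 1 + Σ_k P[i][k]·h[k].
  h[0] = 1 + 1/8·h[0] + 3/8·h[2] + 1/8·h[3] + 1/8·h[4]
  h[2] = 1 + 3/8·h[0] + 1/8·h[2] + 1/8·h[3] + 1/4·h[4]
  h[3] = 1 + 1/8·h[0] + 1/8·h[2] + 1/4·h[3] + 1/4·h[4]
  h[4] = 1 + 1/8·h[0] + 1/4·h[2] + 1/8·h[3] + 3/8·h[4]
Solving the 4×4 linear system over states ≠ 1 gives exactly h = [3416/649, 0, 3808/649, 3376/649, 3920/649] (h[1] = 0 is the target).

h = [5.2635, 0.0000, 5.8675, 5.2018, 6.0401]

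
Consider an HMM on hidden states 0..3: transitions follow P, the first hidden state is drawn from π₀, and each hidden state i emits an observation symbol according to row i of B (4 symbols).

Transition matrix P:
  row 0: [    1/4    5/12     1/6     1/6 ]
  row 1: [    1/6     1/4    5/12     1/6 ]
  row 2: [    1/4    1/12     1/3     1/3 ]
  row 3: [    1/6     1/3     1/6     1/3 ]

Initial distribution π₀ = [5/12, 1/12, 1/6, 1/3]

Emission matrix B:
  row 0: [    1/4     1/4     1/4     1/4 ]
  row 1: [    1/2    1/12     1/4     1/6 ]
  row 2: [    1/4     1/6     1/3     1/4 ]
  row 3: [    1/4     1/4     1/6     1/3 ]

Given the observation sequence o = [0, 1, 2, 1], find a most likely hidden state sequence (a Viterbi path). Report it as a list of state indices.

t=0: δ = [1.042e-01, 4.167e-02, 4.167e-02, 8.333e-02]  (obs o_0=0)
t=1: δ = [6.510e-03, 3.617e-03, 2.894e-03, 6.944e-03]  ψ = [0, 0, 0, 3]  (obs o_1=1)
t=2: δ = [4.069e-04, 6.782e-04, 5.023e-04, 3.858e-04]  ψ = [0, 0, 1, 3]  (obs o_2=2)
t=3: δ = [3.140e-05, 1.413e-05, 4.710e-05, 4.186e-05]  ψ = [2, 0, 1, 2]  (obs o_3=1)
backtrack: best end state = 2; path = [0, 0, 1, 2]

path = [0, 0, 1, 2]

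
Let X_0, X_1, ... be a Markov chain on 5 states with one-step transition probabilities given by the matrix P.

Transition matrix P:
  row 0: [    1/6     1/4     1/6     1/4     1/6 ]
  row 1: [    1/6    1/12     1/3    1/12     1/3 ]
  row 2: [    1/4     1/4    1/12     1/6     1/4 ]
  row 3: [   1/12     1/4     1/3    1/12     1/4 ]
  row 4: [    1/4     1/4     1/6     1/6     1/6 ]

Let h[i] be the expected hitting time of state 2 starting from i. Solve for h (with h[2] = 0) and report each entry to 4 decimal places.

First-step conditioning: h[2] = 0; for i ≠ 2, h[i] = 1 + Σ_k P[i][k]·h[k].
  h[0] = 1 + 1/6·h[0] + 1/4·h[1] + 1/4·h[3] + 1/6·h[4]
  h[1] = 1 + 1/6·h[0] + 1/12·h[1] + 1/12·h[3] + 1/3·h[4]
  h[3] = 1 + 1/12·h[0] + 1/4·h[1] + 1/12·h[3] + 1/4·h[4]
  h[4] = 1 + 1/4·h[0] + 1/4·h[1] + 1/6·h[3] + 1/6·h[4]
Solving the 4×4 linear system over states ≠ 2 gives exactly h = [14196/3271, 12480/3271, 0, 12180/3271, 14364/3271] (h[2] = 0 is the target).

h = [4.3400, 3.8153, 0.0000, 3.7236, 4.3913]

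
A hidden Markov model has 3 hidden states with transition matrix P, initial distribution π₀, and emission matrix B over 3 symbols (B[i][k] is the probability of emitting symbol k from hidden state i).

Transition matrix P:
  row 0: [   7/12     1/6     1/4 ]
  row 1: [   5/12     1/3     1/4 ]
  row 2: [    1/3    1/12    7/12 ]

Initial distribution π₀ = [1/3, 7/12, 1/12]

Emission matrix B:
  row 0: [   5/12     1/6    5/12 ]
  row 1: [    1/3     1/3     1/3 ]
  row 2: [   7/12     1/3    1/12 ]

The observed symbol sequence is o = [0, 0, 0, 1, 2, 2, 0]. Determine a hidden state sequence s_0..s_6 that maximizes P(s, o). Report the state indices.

t=0: δ = [1.389e-01, 1.944e-01, 4.861e-02]  (obs o_0=0)
t=1: δ = [3.376e-02, 2.160e-02, 2.836e-02]  ψ = [0, 1, 1]  (obs o_1=0)
t=2: δ = [8.205e-03, 2.401e-03, 9.649e-03]  ψ = [0, 1, 2]  (obs o_2=0)
t=3: δ = [7.977e-04, 4.558e-04, 1.876e-03]  ψ = [0, 0, 2]  (obs o_3=1)
t=4: δ = [2.606e-04, 5.212e-05, 9.120e-05]  ψ = [2, 2, 2]  (obs o_4=2)
t=5: δ = [6.334e-05, 1.448e-05, 5.429e-06]  ψ = [0, 0, 0]  (obs o_5=2)
t=6: δ = [1.539e-05, 3.519e-06, 9.237e-06]  ψ = [0, 0, 0]  (obs o_6=0)
backtrack: best end state = 0; path = [1, 2, 2, 2, 0, 0, 0]

path = [1, 2, 2, 2, 0, 0, 0]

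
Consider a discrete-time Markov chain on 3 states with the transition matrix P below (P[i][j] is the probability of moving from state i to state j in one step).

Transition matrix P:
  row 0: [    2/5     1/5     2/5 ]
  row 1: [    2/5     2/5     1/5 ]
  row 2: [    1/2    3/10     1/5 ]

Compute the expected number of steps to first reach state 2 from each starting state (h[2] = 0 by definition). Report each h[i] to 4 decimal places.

First-step conditioning: h[2] = 0; for i ≠ 2, h[i] = 1 + Σ_k P[i][k]·h[k].
  h[0] = 1 + 2/5·h[0] + 1/5·h[1]
  h[1] = 1 + 2/5·h[0] + 2/5·h[1]
Solving the 2×2 linear system over states ≠ 2 gives exactly h = [20/7, 25/7, 0] (h[2] = 0 is the target).

h = [2.8571, 3.5714, 0.0000]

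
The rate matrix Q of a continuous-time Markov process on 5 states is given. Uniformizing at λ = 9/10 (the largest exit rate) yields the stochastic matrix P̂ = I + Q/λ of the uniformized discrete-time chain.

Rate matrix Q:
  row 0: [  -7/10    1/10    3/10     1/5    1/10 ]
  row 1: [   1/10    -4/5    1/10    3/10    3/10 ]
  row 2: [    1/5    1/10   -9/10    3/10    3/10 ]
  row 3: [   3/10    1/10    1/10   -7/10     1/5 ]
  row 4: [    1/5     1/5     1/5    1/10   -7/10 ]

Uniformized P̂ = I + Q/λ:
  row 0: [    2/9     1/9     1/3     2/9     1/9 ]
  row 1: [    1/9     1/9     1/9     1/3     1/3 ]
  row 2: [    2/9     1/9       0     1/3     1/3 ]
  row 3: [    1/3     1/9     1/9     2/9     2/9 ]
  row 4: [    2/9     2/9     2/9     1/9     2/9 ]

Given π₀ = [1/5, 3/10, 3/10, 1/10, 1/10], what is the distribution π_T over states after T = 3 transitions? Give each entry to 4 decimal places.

t=0: π = [0.2000, 0.3000, 0.3000, 0.1000, 0.1000]
t=1: π = [0.2000, 0.1222, 0.1333, 0.2778, 0.2667]
t=2: π = [0.2395, 0.1407, 0.1704, 0.2210, 0.2284]
t=3: π = [0.2311, 0.1365, 0.1708, 0.2314, 0.2302]

π = [0.2311, 0.1365, 0.1708, 0.2314, 0.2302]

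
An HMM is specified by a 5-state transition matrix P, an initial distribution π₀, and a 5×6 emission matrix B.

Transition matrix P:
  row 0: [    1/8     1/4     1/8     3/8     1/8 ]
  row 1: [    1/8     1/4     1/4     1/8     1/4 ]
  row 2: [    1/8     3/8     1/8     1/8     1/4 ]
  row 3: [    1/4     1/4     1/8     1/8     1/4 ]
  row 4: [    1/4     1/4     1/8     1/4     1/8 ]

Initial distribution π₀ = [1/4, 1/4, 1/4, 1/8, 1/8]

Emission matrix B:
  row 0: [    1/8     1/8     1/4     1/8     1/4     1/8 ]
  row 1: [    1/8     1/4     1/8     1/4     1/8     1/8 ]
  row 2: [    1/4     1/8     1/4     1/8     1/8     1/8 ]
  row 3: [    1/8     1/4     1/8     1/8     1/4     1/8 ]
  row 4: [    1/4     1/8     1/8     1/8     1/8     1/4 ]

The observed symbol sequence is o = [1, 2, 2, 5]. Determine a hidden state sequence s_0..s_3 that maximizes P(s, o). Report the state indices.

t=0: δ = [3.125e-02, 6.250e-02, 3.125e-02, 3.125e-02, 1.562e-02]  (obs o_0=1)
t=1: δ = [1.953e-03, 1.953e-03, 3.906e-03, 1.465e-03, 1.953e-03]  ψ = [1, 1, 1, 0, 1]  (obs o_1=2)
t=2: δ = [1.221e-04, 1.831e-04, 1.221e-04, 9.155e-05, 1.221e-04]  ψ = [2, 2, 1, 0, 2]  (obs o_2=2)
t=3: δ = [3.815e-06, 5.722e-06, 5.722e-06, 5.722e-06, 1.144e-05]  ψ = [4, 1, 1, 0, 1]  (obs o_3=5)
backtrack: best end state = 4; path = [1, 2, 1, 4]

path = [1, 2, 1, 4]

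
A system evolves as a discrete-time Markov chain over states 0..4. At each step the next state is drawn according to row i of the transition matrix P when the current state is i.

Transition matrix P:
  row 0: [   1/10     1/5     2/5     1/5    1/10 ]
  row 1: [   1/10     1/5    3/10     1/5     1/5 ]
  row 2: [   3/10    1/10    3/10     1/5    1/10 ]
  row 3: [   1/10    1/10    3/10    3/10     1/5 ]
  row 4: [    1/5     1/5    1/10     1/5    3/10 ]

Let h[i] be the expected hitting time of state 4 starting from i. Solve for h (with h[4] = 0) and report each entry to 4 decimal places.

h = [7.3154, 6.5772, 7.3826, 6.5772, 0.0000]

First-step conditioning: h[4] = 0; for i ≠ 4, h[i] = 1 + Σ_k P[i][k]·h[k].
  h[0] = 1 + 1/10·h[0] + 1/5·h[1] + 2/5·h[2] + 1/5·h[3]
  h[1] = 1 + 1/10·h[0] + 1/5·h[1] + 3/10·h[2] + 1/5·h[3]
  h[2] = 1 + 3/10·h[0] + 1/10·h[1] + 3/10·h[2] + 1/5·h[3]
  h[3] = 1 + 1/10·h[0] + 1/10·h[1] + 3/10·h[2] + 3/10·h[3]
Solving the 4×4 linear system over states ≠ 4 gives exactly h = [1090/149, 980/149, 1100/149, 980/149, 0] (h[4] = 0 is the target).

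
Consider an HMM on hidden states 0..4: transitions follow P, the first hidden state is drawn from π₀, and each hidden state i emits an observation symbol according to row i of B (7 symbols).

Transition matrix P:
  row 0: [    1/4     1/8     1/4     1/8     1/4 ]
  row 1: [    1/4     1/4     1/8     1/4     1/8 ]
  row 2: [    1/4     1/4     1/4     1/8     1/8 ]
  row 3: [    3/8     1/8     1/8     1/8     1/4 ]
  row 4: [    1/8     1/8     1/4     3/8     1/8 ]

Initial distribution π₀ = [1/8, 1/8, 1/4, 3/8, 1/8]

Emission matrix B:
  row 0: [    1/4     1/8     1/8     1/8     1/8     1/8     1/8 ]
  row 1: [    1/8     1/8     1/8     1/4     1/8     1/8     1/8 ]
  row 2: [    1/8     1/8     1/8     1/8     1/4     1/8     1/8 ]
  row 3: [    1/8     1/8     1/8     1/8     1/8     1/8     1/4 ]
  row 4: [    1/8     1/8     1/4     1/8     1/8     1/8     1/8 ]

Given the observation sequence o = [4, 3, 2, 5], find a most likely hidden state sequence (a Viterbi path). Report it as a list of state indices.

t=0: δ = [1.562e-02, 1.562e-02, 6.250e-02, 4.688e-02, 1.562e-02]  (obs o_0=4)
t=1: δ = [2.197e-03, 3.906e-03, 1.953e-03, 9.766e-04, 1.465e-03]  ψ = [3, 2, 2, 2, 3]  (obs o_1=3)
t=2: δ = [1.221e-04, 1.221e-04, 6.866e-05, 1.221e-04, 1.373e-04]  ψ = [1, 1, 0, 1, 0]  (obs o_2=2)
t=3: δ = [5.722e-06, 3.815e-06, 4.292e-06, 6.437e-06, 3.815e-06]  ψ = [3, 1, 4, 4, 0]  (obs o_3=5)
backtrack: best end state = 3; path = [3, 0, 4, 3]

path = [3, 0, 4, 3]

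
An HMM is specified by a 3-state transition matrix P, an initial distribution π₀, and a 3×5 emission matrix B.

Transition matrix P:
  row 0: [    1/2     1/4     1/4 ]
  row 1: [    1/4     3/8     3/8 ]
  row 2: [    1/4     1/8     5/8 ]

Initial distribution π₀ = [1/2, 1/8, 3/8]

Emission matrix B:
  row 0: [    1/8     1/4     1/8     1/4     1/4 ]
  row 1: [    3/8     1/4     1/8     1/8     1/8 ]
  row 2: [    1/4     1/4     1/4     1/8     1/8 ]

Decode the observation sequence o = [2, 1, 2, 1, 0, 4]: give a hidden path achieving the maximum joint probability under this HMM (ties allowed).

t=0: δ = [6.250e-02, 1.562e-02, 9.375e-02]  (obs o_0=2)
t=1: δ = [7.812e-03, 3.906e-03, 1.465e-02]  ψ = [0, 0, 2]  (obs o_1=1)
t=2: δ = [4.883e-04, 2.441e-04, 2.289e-03]  ψ = [0, 0, 2]  (obs o_2=2)
t=3: δ = [1.431e-04, 7.153e-05, 3.576e-04]  ψ = [2, 2, 2]  (obs o_3=1)
t=4: δ = [1.118e-05, 1.676e-05, 5.588e-05]  ψ = [2, 2, 2]  (obs o_4=0)
t=5: δ = [3.492e-06, 8.731e-07, 4.366e-06]  ψ = [2, 2, 2]  (obs o_5=4)
backtrack: best end state = 2; path = [2, 2, 2, 2, 2, 2]

path = [2, 2, 2, 2, 2, 2]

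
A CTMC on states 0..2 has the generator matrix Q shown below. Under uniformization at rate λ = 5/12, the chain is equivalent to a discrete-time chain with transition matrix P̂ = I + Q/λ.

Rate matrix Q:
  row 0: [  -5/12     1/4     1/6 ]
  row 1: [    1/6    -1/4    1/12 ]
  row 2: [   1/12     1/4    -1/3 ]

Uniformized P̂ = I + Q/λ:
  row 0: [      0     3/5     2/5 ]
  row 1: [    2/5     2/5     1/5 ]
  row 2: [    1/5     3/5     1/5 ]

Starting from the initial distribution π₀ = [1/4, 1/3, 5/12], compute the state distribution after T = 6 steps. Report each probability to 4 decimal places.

π = [0.2501, 0.5000, 0.2499]

t=0: π = [0.2500, 0.3333, 0.4167]
t=1: π = [0.2167, 0.5333, 0.2500]
t=2: π = [0.2633, 0.4933, 0.2433]
t=3: π = [0.2460, 0.5013, 0.2527]
t=4: π = [0.2511, 0.4997, 0.2492]
t=5: π = [0.2497, 0.5001, 0.2502]
t=6: π = [0.2501, 0.5000, 0.2499]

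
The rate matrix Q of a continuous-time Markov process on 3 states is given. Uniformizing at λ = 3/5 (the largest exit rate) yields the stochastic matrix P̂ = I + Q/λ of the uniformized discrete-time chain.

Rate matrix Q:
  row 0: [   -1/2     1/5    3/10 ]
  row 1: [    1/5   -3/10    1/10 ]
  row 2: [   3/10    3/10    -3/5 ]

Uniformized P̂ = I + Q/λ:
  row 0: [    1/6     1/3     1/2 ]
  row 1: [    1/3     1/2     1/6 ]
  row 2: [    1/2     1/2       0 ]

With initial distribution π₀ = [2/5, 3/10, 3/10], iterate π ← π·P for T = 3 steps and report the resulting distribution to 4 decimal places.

t=0: π = [0.4000, 0.3000, 0.3000]
t=1: π = [0.3167, 0.4333, 0.2500]
t=2: π = [0.3222, 0.4472, 0.2306]
t=3: π = [0.3181, 0.4463, 0.2356]

π = [0.3181, 0.4463, 0.2356]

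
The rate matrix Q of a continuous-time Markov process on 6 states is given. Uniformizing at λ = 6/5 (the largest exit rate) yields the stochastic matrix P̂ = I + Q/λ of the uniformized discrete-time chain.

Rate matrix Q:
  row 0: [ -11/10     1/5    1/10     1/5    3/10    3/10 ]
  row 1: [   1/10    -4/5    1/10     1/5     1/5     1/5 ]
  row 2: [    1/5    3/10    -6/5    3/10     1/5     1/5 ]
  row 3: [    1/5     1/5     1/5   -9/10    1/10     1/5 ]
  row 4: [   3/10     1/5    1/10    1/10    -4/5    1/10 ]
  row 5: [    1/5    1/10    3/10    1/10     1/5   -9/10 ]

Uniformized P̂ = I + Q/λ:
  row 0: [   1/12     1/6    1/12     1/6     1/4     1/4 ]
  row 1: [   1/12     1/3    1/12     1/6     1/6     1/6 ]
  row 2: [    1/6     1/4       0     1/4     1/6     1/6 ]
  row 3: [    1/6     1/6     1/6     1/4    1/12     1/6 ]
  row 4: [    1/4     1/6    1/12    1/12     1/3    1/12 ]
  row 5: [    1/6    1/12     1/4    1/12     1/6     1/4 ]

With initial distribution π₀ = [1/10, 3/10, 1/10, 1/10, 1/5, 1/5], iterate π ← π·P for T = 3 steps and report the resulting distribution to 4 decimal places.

t=0: π = [0.1000, 0.3000, 0.1000, 0.1000, 0.2000, 0.2000]
t=1: π = [0.1500, 0.2083, 0.1167, 0.1500, 0.2000, 0.1750]
t=2: π = [0.1535, 0.1965, 0.1153, 0.1576, 0.2000, 0.1771]
t=3: π = [0.1542, 0.1943, 0.1164, 0.1580, 0.1997, 0.1775]

π = [0.1542, 0.1943, 0.1164, 0.1580, 0.1997, 0.1775]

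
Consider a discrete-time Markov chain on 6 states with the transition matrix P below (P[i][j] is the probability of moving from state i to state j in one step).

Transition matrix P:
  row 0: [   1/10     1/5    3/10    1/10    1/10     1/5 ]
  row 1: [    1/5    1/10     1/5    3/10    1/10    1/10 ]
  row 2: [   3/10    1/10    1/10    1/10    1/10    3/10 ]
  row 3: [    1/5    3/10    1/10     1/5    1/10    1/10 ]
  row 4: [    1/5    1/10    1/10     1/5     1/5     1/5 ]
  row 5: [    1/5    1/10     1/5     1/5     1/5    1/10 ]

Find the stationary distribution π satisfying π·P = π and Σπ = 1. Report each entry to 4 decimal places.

Balance equations π_j = Σ_i π_i·P[i][j]:
  π_0 = 1/10·π_0 + 1/5·π_1 + 3/10·π_2 + 1/5·π_3 + 1/5·π_4 + 1/5·π_5
  π_1 = 1/5·π_0 + 1/10·π_1 + 1/10·π_2 + 3/10·π_3 + 1/10·π_4 + 1/10·π_5
  π_2 = 3/10·π_0 + 1/5·π_1 + 1/10·π_2 + 1/10·π_3 + 1/10·π_4 + 1/5·π_5
  π_3 = 1/10·π_0 + 3/10·π_1 + 1/10·π_2 + 1/5·π_3 + 1/5·π_4 + 1/5·π_5
  π_4 = 1/10·π_0 + 1/10·π_1 + 1/10·π_2 + 1/10·π_3 + 1/5·π_4 + 1/5·π_5
  normalize: π_0 + π_1 + π_2 + π_3 + π_4 + π_5 = 1
Solving the linear system gives exactly π = [22777/115367, 17936/115367, 19813/115367, 2944/16481, 14960/115367, 19273/115367].

π = [0.1974, 0.1555, 0.1717, 0.1786, 0.1297, 0.1671]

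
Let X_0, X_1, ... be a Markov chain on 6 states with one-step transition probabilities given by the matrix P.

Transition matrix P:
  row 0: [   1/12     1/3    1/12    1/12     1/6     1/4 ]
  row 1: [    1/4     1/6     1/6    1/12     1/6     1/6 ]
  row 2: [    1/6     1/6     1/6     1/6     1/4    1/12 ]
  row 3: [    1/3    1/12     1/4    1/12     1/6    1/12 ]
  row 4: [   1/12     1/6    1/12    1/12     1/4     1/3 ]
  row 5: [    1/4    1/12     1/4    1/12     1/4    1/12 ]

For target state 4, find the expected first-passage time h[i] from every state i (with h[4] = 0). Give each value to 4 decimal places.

h = [5.1719, 5.1742, 4.7792, 5.1768, 0.0000, 4.7458]

First-step conditioning: h[4] = 0; for i ≠ 4, h[i] = 1 + Σ_k P[i][k]·h[k].
  h[0] = 1 + 1/12·h[0] + 1/3·h[1] + 1/12·h[2] + 1/12·h[3] + 1/4·h[5]
  h[1] = 1 + 1/4·h[0] + 1/6·h[1] + 1/6·h[2] + 1/12·h[3] + 1/6·h[5]
  h[2] = 1 + 1/6·h[0] + 1/6·h[1] + 1/6·h[2] + 1/6·h[3] + 1/12·h[5]
  h[3] = 1 + 1/3·h[0] + 1/12·h[1] + 1/4·h[2] + 1/12·h[3] + 1/12·h[5]
  h[5] = 1 + 1/4·h[0] + 1/12·h[1] + 1/4·h[2] + 1/12·h[3] + 1/12·h[5]
Solving the 5×5 linear system over states ≠ 4 gives exactly h = [312768/60475, 7632/1475, 57804/12095, 313068/60475, 0, 287004/60475] (h[4] = 0 is the target).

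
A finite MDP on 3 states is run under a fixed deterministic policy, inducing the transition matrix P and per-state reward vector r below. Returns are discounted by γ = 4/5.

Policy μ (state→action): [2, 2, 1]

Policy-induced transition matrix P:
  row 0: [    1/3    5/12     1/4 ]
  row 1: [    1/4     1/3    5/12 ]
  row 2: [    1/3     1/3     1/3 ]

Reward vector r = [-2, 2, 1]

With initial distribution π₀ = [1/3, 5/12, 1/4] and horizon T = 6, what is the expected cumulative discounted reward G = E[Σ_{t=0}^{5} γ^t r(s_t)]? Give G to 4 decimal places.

t=0: π = [0.3333, 0.4167, 0.2500], E[r] = 0.4167, γ^t·E[r] = 0.416667, running G = 0.416667
t=1: π = [0.2986, 0.3611, 0.3403], E[r] = 0.4653, γ^t·E[r] = 0.372222, running G = 0.788889
t=2: π = [0.3032, 0.3582, 0.3385], E[r] = 0.4485, γ^t·E[r] = 0.287037, running G = 1.075926
t=3: π = [0.3035, 0.3586, 0.3379], E[r] = 0.4482, γ^t·E[r] = 0.229457, running G = 1.305383
t=4: π = [0.3034, 0.3586, 0.3379], E[r] = 0.4483, γ^t·E[r] = 0.183613, running G = 1.488996
t=5: π = [0.3034, 0.3586, 0.3379], E[r] = 0.4483, γ^t·E[r] = 0.146891, running G = 1.635887

G = 1.6359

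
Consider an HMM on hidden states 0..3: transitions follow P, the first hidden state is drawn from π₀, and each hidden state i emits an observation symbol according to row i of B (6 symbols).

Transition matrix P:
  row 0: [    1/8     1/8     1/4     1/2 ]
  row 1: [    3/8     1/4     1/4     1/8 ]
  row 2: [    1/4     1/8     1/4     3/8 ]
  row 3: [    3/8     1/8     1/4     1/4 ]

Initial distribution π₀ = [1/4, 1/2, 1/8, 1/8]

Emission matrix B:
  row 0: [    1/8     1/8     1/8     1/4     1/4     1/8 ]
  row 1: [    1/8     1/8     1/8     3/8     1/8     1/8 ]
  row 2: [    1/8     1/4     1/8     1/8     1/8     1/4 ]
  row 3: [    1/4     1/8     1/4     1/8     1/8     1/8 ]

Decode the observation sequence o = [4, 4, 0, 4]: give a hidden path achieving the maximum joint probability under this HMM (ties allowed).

t=0: δ = [6.250e-02, 6.250e-02, 1.562e-02, 1.562e-02]  (obs o_0=4)
t=1: δ = [5.859e-03, 1.953e-03, 1.953e-03, 3.906e-03]  ψ = [1, 1, 0, 0]  (obs o_1=4)
t=2: δ = [1.831e-04, 9.155e-05, 1.831e-04, 7.324e-04]  ψ = [3, 0, 0, 0]  (obs o_2=0)
t=3: δ = [6.866e-05, 1.144e-05, 2.289e-05, 2.289e-05]  ψ = [3, 3, 3, 3]  (obs o_3=4)
backtrack: best end state = 0; path = [1, 0, 3, 0]

path = [1, 0, 3, 0]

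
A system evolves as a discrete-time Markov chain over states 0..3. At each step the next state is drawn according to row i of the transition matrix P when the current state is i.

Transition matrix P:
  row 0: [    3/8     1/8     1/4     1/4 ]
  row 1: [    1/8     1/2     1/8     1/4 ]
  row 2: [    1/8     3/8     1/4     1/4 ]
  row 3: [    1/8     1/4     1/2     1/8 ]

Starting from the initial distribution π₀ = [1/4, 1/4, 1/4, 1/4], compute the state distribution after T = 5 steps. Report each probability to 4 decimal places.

π = [0.1667, 0.3490, 0.2620, 0.2222]

t=0: π = [0.2500, 0.2500, 0.2500, 0.2500]
t=1: π = [0.1875, 0.3125, 0.2813, 0.2188]
t=2: π = [0.1719, 0.3398, 0.2656, 0.2227]
t=3: π = [0.1680, 0.3467, 0.2632, 0.2222]
t=4: π = [0.1670, 0.3486, 0.2622, 0.2222]
t=5: π = [0.1667, 0.3490, 0.2620, 0.2222]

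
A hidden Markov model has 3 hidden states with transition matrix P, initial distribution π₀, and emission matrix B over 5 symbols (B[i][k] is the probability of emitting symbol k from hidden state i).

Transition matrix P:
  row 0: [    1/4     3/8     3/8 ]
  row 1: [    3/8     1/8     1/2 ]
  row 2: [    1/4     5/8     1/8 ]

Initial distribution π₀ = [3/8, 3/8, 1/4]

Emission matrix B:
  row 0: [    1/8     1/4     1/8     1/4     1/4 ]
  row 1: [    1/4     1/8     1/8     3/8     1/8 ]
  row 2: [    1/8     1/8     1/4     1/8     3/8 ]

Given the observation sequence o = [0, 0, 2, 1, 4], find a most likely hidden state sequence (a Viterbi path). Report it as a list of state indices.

path = [2, 1, 2, 1, 2]

t=0: δ = [4.688e-02, 9.375e-02, 3.125e-02]  (obs o_0=0)
t=1: δ = [4.395e-03, 4.883e-03, 5.859e-03]  ψ = [1, 2, 1]  (obs o_1=0)
t=2: δ = [2.289e-04, 4.578e-04, 6.104e-04]  ψ = [1, 2, 1]  (obs o_2=2)
t=3: δ = [4.292e-05, 4.768e-05, 2.861e-05]  ψ = [1, 2, 1]  (obs o_3=1)
t=4: δ = [4.470e-06, 2.235e-06, 8.941e-06]  ψ = [1, 2, 1]  (obs o_4=4)
backtrack: best end state = 2; path = [2, 1, 2, 1, 2]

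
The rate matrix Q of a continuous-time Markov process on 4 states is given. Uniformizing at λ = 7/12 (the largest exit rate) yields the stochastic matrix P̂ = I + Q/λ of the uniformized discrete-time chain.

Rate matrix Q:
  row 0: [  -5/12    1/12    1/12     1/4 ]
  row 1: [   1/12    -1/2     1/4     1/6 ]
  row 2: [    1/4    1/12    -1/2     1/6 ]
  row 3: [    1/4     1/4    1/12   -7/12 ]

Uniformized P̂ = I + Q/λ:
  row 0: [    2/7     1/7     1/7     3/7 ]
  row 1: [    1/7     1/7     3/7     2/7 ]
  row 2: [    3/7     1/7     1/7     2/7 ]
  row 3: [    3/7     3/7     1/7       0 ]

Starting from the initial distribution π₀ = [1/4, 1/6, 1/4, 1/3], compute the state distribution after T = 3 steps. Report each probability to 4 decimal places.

π = [0.3248, 0.2201, 0.2021, 0.2529]

t=0: π = [0.2500, 0.1667, 0.2500, 0.3333]
t=1: π = [0.3452, 0.2381, 0.1905, 0.2262]
t=2: π = [0.3112, 0.2075, 0.2109, 0.2704]
t=3: π = [0.3248, 0.2201, 0.2021, 0.2529]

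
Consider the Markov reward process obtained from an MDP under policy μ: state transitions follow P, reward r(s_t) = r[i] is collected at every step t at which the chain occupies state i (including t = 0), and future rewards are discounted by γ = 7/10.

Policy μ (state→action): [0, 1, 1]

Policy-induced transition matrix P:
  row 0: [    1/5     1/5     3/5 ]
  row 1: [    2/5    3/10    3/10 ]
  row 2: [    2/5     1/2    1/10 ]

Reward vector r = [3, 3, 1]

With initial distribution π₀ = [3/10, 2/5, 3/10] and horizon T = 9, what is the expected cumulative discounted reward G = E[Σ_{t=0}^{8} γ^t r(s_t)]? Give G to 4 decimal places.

G = 7.5332

t=0: π = [0.3000, 0.4000, 0.3000], E[r] = 2.4000, γ^t·E[r] = 2.400000, running G = 2.400000
t=1: π = [0.3400, 0.3300, 0.3300], E[r] = 2.3400, γ^t·E[r] = 1.638000, running G = 4.038000
t=2: π = [0.3320, 0.3320, 0.3360], E[r] = 2.3280, γ^t·E[r] = 1.140720, running G = 5.178720
t=3: π = [0.3336, 0.3340, 0.3324], E[r] = 2.3352, γ^t·E[r] = 0.800974, running G = 5.979694
t=4: π = [0.3333, 0.3331, 0.3336], E[r] = 2.3328, γ^t·E[r] = 0.560105, running G = 6.539799
t=5: π = [0.3333, 0.3334, 0.3333], E[r] = 2.3335, γ^t·E[r] = 0.392187, running G = 6.931986
t=6: π = [0.3333, 0.3333, 0.3334], E[r] = 2.3333, γ^t·E[r] = 0.274510, running G = 7.206496
t=7: π = [0.3333, 0.3333, 0.3333], E[r] = 2.3333, γ^t·E[r] = 0.192161, running G = 7.398657
t=8: π = [0.3333, 0.3333, 0.3333], E[r] = 2.3333, γ^t·E[r] = 0.134512, running G = 7.533168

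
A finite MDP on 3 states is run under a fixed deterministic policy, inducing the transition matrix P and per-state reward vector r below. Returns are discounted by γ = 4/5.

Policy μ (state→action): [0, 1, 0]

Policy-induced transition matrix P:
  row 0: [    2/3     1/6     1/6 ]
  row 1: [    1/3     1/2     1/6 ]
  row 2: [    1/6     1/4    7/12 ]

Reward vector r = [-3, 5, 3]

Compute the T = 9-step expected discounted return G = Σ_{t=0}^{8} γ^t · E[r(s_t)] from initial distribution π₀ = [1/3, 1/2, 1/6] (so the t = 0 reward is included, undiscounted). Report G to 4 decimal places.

t=0: π = [0.3333, 0.5000, 0.1667], E[r] = 2.0000, γ^t·E[r] = 2.000000, running G = 2.000000
t=1: π = [0.4167, 0.3472, 0.2361], E[r] = 1.1944, γ^t·E[r] = 0.955556, running G = 2.955556
t=2: π = [0.4329, 0.3021, 0.2650], E[r] = 1.0069, γ^t·E[r] = 0.644444, running G = 3.600000
t=3: π = [0.4334, 0.2894, 0.2771], E[r] = 0.9782, γ^t·E[r] = 0.500840, running G = 4.100840
t=4: π = [0.4316, 0.2862, 0.2821], E[r] = 0.9827, γ^t·E[r] = 0.402509, running G = 4.503348
t=5: π = [0.4302, 0.2856, 0.2842], E[r] = 0.9900, γ^t·E[r] = 0.324417, running G = 4.827765
t=6: π = [0.4294, 0.2855, 0.2851], E[r] = 0.9949, γ^t·E[r] = 0.260817, running G = 5.088582
t=7: π = [0.4289, 0.2856, 0.2855], E[r] = 0.9976, γ^t·E[r] = 0.209209, running G = 5.297791
t=8: π = [0.4287, 0.2857, 0.2856], E[r] = 0.9989, γ^t·E[r] = 0.167586, running G = 5.465377

G = 5.4654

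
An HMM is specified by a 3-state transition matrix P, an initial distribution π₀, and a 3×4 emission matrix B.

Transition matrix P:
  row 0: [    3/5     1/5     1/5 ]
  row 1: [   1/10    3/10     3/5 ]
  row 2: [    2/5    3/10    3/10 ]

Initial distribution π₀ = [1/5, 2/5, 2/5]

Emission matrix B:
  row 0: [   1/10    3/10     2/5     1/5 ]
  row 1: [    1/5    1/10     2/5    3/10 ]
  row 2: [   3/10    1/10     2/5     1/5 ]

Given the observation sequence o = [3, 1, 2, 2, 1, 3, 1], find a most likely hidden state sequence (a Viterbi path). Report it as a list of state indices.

t=0: δ = [4.000e-02, 1.200e-01, 8.000e-02]  (obs o_0=3)
t=1: δ = [9.600e-03, 3.600e-03, 7.200e-03]  ψ = [2, 1, 1]  (obs o_1=1)
t=2: δ = [2.304e-03, 8.640e-04, 8.640e-04]  ψ = [0, 2, 1]  (obs o_2=2)
t=3: δ = [5.530e-04, 1.843e-04, 2.074e-04]  ψ = [0, 0, 1]  (obs o_3=2)
t=4: δ = [9.953e-05, 1.106e-05, 1.106e-05]  ψ = [0, 0, 0]  (obs o_4=1)
t=5: δ = [1.194e-05, 5.972e-06, 3.981e-06]  ψ = [0, 0, 0]  (obs o_5=3)
t=6: δ = [2.150e-06, 2.389e-07, 3.583e-07]  ψ = [0, 0, 1]  (obs o_6=1)
backtrack: best end state = 0; path = [2, 0, 0, 0, 0, 0, 0]

path = [2, 0, 0, 0, 0, 0, 0]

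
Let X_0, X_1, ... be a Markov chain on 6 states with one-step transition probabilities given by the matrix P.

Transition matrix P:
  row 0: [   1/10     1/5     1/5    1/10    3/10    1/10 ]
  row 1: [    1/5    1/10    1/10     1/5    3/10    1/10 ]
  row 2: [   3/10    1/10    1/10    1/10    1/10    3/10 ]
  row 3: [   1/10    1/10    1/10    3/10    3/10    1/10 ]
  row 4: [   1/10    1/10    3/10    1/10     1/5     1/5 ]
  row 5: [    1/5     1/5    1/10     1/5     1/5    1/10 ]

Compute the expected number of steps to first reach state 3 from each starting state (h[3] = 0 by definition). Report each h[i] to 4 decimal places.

First-step conditioning: h[3] = 0; for i ≠ 3, h[i] = 1 + Σ_k P[i][k]·h[k].
  h[0] = 1 + 1/10·h[0] + 1/5·h[1] + 1/5·h[2] + 3/10·h[4] + 1/10·h[5]
  h[1] = 1 + 1/5·h[0] + 1/10·h[1] + 1/10·h[2] + 3/10·h[4] + 1/10·h[5]
  h[2] = 1 + 3/10·h[0] + 1/10·h[1] + 1/10·h[2] + 1/10·h[4] + 3/10·h[5]
  h[4] = 1 + 1/10·h[0] + 1/10·h[1] + 3/10·h[2] + 1/5·h[4] + 1/5·h[5]
  h[5] = 1 + 1/5·h[0] + 1/5·h[1] + 1/10·h[2] + 1/5·h[4] + 1/10·h[5]
Solving the 5×5 linear system over states ≠ 3 gives exactly h = [4060/529, 62805/8993, 68365/8993, 0, 68905/8993, 62195/8993] (h[3] = 0 is the target).

h = [7.6749, 6.9838, 7.6020, 0.0000, 7.6621, 6.9159]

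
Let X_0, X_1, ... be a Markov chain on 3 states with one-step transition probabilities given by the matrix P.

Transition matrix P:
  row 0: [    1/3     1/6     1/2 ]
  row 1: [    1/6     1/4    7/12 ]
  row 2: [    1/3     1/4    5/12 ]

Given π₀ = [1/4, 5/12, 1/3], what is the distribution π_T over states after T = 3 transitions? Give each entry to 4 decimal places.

t=0: π = [0.2500, 0.4167, 0.3333]
t=1: π = [0.2639, 0.2292, 0.5069]
t=2: π = [0.2951, 0.2280, 0.4769]
t=3: π = [0.2953, 0.2254, 0.4793]

π = [0.2953, 0.2254, 0.4793]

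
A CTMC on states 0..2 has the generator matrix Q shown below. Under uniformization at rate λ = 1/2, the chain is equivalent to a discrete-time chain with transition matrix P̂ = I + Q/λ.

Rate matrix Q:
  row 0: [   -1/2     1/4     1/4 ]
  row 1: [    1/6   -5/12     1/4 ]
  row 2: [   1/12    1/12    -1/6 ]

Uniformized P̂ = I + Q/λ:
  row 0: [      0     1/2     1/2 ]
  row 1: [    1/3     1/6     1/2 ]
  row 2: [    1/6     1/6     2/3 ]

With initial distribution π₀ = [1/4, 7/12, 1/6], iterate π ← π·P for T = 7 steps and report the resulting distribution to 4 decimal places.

π = [0.1750, 0.2250, 0.6000]

t=0: π = [0.2500, 0.5833, 0.1667]
t=1: π = [0.2222, 0.2500, 0.5278]
t=2: π = [0.1713, 0.2407, 0.5880]
t=3: π = [0.1782, 0.2238, 0.5980]
t=4: π = [0.1743, 0.2261, 0.5997]
t=5: π = [0.1753, 0.2248, 0.5999]
t=6: π = [0.1749, 0.2251, 0.6000]
t=7: π = [0.1750, 0.2250, 0.6000]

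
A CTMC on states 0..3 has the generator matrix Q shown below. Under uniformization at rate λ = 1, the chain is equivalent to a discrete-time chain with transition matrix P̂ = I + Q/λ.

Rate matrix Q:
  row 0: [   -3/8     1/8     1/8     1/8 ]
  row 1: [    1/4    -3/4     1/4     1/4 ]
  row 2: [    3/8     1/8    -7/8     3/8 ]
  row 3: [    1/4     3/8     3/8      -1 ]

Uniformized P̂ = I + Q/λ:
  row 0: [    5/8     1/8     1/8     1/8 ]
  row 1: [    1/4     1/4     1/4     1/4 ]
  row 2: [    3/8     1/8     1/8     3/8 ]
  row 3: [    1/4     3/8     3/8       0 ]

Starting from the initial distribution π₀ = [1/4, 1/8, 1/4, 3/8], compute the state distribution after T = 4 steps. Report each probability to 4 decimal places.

t=0: π = [0.2500, 0.1250, 0.2500, 0.3750]
t=1: π = [0.3750, 0.2344, 0.2344, 0.1563]
t=2: π = [0.4199, 0.1934, 0.1934, 0.1934]
t=3: π = [0.4316, 0.1975, 0.1975, 0.1733]
t=4: π = [0.4366, 0.1930, 0.1930, 0.1774]

π = [0.4366, 0.1930, 0.1930, 0.1774]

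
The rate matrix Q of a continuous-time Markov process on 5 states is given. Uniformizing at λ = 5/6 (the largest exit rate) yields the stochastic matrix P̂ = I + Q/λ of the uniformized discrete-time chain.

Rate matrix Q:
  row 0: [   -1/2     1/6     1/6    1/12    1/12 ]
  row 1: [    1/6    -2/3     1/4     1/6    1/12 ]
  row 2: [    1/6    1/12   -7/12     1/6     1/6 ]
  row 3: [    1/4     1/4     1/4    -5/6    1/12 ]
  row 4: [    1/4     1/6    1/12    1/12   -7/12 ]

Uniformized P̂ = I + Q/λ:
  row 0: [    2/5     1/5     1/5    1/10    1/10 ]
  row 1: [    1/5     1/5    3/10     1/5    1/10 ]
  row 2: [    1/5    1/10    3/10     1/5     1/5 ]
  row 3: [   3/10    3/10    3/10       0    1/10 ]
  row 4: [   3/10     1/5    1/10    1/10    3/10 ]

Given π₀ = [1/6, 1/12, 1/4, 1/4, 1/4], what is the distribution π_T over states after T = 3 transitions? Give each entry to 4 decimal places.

t=0: π = [0.1667, 0.0833, 0.2500, 0.2500, 0.2500]
t=1: π = [0.2833, 0.2000, 0.2333, 0.1083, 0.1750]
t=2: π = [0.2850, 0.1875, 0.2367, 0.1325, 0.1583]
t=3: π = [0.2861, 0.1896, 0.2398, 0.1292, 0.1553]

π = [0.2861, 0.1896, 0.2398, 0.1292, 0.1553]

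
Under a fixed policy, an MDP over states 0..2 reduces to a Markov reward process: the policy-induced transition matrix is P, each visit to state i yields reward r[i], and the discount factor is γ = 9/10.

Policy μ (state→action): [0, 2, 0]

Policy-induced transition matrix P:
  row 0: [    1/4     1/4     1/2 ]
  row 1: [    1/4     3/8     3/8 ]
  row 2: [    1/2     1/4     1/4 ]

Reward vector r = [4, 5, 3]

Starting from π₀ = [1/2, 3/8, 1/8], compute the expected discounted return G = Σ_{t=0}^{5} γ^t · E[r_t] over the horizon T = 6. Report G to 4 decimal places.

G = 18.6517

t=0: π = [0.5000, 0.3750, 0.1250], E[r] = 4.2500, γ^t·E[r] = 4.250000, running G = 4.250000
t=1: π = [0.2813, 0.2969, 0.4219], E[r] = 3.8750, γ^t·E[r] = 3.487500, running G = 7.737500
t=2: π = [0.3555, 0.2871, 0.3574], E[r] = 3.9297, γ^t·E[r] = 3.183047, running G = 10.920547
t=3: π = [0.3394, 0.2859, 0.3748], E[r] = 3.9111, γ^t·E[r] = 2.851216, running G = 13.771763
t=4: π = [0.3437, 0.2857, 0.3706], E[r] = 3.9152, γ^t·E[r] = 2.568737, running G = 16.340500
t=5: π = [0.3426, 0.2857, 0.3716], E[r] = 3.9141, γ^t·E[r] = 2.311224, running G = 18.651724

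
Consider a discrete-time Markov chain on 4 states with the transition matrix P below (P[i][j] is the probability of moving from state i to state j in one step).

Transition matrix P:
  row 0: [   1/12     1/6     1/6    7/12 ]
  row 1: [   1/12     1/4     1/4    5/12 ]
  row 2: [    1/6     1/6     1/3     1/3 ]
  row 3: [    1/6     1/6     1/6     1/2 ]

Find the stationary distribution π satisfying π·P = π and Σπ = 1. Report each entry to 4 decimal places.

π = [0.1399, 0.1818, 0.2182, 0.4601]

Balance equations π_j = Σ_i π_i·P[i][j]:
  π_0 = 1/12·π_0 + 1/12·π_1 + 1/6·π_2 + 1/6·π_3
  π_1 = 1/6·π_0 + 1/4·π_1 + 1/6·π_2 + 1/6·π_3
  π_2 = 1/6·π_0 + 1/4·π_1 + 1/3·π_2 + 1/6·π_3
  normalize: π_0 + π_1 + π_2 + π_3 = 1
Solving the linear system gives exactly π = [20/143, 2/11, 12/55, 329/715].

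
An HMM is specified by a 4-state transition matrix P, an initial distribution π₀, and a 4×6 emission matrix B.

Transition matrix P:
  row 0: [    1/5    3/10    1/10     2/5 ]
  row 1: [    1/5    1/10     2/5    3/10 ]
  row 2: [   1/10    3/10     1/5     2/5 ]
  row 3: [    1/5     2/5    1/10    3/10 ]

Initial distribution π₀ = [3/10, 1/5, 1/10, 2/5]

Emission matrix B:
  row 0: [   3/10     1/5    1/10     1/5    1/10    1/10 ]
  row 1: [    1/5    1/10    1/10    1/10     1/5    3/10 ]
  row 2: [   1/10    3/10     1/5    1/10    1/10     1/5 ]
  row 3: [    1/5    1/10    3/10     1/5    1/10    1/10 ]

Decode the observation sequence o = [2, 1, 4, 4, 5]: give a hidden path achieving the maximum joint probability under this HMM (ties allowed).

t=0: δ = [3.000e-02, 2.000e-02, 2.000e-02, 1.200e-01]  (obs o_0=2)
t=1: δ = [4.800e-03, 4.800e-03, 3.600e-03, 3.600e-03]  ψ = [3, 3, 3, 3]  (obs o_1=1)
t=2: δ = [9.600e-05, 2.880e-04, 1.920e-04, 1.920e-04]  ψ = [0, 0, 1, 0]  (obs o_2=4)
t=3: δ = [5.760e-06, 1.536e-05, 1.152e-05, 8.640e-06]  ψ = [1, 3, 1, 1]  (obs o_3=4)
t=4: δ = [3.072e-07, 1.037e-06, 1.229e-06, 4.608e-07]  ψ = [1, 2, 1, 1]  (obs o_4=5)
backtrack: best end state = 2; path = [3, 0, 3, 1, 2]

path = [3, 0, 3, 1, 2]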